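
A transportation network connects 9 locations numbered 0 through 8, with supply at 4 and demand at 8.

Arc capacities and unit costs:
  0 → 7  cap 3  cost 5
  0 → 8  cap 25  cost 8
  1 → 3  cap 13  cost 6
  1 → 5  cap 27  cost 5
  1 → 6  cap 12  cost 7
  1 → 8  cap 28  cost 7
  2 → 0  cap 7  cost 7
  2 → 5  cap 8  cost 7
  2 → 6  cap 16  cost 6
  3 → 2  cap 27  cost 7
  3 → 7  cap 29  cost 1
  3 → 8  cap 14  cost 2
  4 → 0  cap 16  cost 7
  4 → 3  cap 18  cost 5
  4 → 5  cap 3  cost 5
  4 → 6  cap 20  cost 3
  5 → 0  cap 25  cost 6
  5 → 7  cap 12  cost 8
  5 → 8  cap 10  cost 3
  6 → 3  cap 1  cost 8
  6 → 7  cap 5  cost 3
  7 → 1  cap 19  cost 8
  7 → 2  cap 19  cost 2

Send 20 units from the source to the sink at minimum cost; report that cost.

shortest-cost path #1: 4→3→8 push 14 @ unit cost 7 (adds 98)
shortest-cost path #2: 4→5→8 push 3 @ unit cost 8 (adds 24)
shortest-cost path #3: 4→0→8 push 3 @ unit cost 15 (adds 45)
total cost = 167

Minimum cost for 20 units: 167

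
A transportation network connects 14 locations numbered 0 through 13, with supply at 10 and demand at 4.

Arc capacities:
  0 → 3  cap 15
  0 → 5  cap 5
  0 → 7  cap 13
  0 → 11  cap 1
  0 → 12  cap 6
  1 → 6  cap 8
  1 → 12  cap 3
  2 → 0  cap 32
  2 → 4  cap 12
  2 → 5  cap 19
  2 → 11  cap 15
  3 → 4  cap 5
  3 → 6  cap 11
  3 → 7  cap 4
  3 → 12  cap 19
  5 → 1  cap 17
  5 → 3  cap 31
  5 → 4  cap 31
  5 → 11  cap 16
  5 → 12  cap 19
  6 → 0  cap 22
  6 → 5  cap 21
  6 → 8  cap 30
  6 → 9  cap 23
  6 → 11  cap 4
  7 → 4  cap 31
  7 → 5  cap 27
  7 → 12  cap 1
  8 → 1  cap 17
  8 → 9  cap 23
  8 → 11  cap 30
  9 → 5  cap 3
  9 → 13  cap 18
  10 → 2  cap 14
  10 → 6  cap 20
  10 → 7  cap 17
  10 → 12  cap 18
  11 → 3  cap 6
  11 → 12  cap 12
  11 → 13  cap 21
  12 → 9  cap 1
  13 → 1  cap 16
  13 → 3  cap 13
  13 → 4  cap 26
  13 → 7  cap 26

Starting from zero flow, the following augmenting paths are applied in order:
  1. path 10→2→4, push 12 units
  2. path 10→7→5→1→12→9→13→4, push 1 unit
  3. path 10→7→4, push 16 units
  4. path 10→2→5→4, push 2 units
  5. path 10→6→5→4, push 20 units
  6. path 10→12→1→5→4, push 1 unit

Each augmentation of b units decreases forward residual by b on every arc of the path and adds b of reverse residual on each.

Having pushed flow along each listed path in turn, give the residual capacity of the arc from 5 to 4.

Residual capacity of (5,4): 8

after path 1 (10→2→4, push 12): res(5,4)=31
after path 2 (10→7→5→1→12→9→13→4, push 1): res(5,4)=31
after path 3 (10→7→4, push 16): res(5,4)=31
after path 4 (10→2→5→4, push 2): res(5,4)=29
after path 5 (10→6→5→4, push 20): res(5,4)=9
after path 6 (10→12→1→5→4, push 1): res(5,4)=8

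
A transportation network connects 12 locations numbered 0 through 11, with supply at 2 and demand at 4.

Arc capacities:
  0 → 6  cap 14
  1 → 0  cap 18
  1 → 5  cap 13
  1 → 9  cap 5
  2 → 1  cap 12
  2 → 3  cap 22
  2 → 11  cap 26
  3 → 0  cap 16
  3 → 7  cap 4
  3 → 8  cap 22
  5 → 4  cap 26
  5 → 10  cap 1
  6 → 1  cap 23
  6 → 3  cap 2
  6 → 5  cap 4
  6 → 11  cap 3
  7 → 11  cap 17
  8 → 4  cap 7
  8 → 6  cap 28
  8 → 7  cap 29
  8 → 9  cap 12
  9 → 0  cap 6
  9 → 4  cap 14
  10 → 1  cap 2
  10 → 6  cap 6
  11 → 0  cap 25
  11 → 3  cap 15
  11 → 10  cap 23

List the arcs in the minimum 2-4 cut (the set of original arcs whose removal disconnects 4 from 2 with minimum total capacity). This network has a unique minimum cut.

augment #1: 2→1→5→4 push 12
augment #2: 2→3→8→4 push 7
augment #3: 2→3→8→9→4 push 12
augment #4: 2→3→0→6→5→4 push 3
augment #5: 2→11→0→6→5→4 push 1
augment #6: 2→11→10→1→5→4 push 1
augment #7: 2→11→10→1→9→4 push 1
augment #8: 2→11→0→6→1→9→4 push 1
max flow = 38; residual-reachable set from 2 gives S-side
cut edges (S→T): {(1,5), (6,5), (8,4), (9,4)} total cap 38

Min-cut arcs: {(1,5), (6,5), (8,4), (9,4)} (total capacity 38)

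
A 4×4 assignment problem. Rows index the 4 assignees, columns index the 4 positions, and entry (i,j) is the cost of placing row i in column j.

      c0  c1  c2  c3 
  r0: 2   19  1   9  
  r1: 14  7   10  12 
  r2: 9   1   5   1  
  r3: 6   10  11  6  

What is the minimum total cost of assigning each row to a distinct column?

optimal assignment: row0→col2 (cost 1), row1→col1 (cost 7), row2→col3 (cost 1), row3→col0 (cost 6)
total = 1 + 7 + 1 + 6 = 15

Minimum assignment cost: 15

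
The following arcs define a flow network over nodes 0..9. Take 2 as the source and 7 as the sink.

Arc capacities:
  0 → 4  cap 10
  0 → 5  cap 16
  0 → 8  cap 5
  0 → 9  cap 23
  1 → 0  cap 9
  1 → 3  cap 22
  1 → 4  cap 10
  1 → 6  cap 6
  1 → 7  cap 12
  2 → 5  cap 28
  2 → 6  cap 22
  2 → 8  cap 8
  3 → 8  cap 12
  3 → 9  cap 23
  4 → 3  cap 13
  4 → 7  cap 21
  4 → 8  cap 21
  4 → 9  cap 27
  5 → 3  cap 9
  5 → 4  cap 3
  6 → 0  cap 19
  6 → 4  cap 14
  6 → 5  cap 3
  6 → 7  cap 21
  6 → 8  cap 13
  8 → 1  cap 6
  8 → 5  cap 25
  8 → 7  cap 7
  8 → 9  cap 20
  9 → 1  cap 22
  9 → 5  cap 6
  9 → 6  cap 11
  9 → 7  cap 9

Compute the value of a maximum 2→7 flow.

Maximum flow value: 42

augment #1: 2→6→7 bottleneck 21, total now 21
augment #2: 2→8→7 bottleneck 7, total now 28
augment #3: 2→5→4→7 bottleneck 3, total now 31
augment #4: 2→6→4→7 bottleneck 1, total now 32
augment #5: 2→8→1→7 bottleneck 1, total now 33
augment #6: 2→5→3→9→7 bottleneck 9, total now 42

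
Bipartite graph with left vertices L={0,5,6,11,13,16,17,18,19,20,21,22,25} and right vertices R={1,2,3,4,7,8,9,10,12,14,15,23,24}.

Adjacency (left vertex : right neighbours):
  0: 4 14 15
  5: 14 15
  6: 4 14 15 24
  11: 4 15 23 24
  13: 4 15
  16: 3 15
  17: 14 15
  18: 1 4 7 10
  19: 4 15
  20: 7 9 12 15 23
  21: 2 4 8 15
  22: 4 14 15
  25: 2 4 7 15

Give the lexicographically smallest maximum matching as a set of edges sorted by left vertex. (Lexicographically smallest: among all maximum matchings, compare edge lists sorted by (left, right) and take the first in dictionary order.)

Lex-smallest maximum matching: {(0,4), (5,14), (6,24), (11,23), (13,15), (16,3), (18,1), (20,7), (21,8), (25,2)}

|M| = 10 (so the lex-smallest maximum matching has 10 edges)
process left vertices in ascending order; for each, take the smallest-labelled available neighbour that still permits 10 edges overall, or leave it unmatched if none does
lex-smallest matching: {0-4, 5-14, 6-24, 11-23, 13-15, 16-3, 18-1, 20-7, 21-8, 25-2}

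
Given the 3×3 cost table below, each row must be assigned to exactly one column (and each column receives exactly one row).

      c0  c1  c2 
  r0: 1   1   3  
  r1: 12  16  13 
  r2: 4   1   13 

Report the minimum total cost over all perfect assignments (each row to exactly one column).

Minimum assignment cost: 15

optimal assignment: row0→col0 (cost 1), row1→col2 (cost 13), row2→col1 (cost 1)
total = 1 + 13 + 1 = 15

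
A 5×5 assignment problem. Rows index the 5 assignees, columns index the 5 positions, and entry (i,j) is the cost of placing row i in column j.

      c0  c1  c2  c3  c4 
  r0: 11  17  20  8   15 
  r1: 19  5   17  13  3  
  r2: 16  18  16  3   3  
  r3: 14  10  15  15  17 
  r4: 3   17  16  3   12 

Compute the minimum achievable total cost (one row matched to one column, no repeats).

Minimum assignment cost: 34

optimal assignment: row0→col3 (cost 8), row1→col1 (cost 5), row2→col4 (cost 3), row3→col2 (cost 15), row4→col0 (cost 3)
total = 8 + 5 + 3 + 15 + 3 = 34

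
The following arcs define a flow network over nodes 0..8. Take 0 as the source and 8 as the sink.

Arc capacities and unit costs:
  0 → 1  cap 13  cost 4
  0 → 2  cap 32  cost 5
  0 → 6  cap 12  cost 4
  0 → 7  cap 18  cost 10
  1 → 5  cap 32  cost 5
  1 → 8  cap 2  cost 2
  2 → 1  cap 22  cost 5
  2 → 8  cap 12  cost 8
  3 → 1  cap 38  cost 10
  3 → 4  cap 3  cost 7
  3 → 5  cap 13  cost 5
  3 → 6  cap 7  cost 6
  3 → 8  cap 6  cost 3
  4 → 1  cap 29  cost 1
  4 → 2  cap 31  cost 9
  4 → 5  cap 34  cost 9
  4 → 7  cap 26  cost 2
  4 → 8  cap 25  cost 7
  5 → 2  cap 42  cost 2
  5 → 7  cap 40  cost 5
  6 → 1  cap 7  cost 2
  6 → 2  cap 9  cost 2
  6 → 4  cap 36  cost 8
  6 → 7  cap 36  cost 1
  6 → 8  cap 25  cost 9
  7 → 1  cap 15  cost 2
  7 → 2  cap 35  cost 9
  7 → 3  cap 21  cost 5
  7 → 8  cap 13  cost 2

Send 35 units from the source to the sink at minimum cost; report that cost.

Minimum cost for 35 units: 408

shortest-cost path #1: 0→1→8 push 2 @ unit cost 6 (adds 12)
shortest-cost path #2: 0→6→7→8 push 12 @ unit cost 7 (adds 84)
shortest-cost path #3: 0→7→8 push 1 @ unit cost 12 (adds 12)
shortest-cost path #4: 0→2→8 push 12 @ unit cost 13 (adds 156)
shortest-cost path #5: 0→7→3→8 push 6 @ unit cost 18 (adds 108)
shortest-cost path #6: 0→7→6→8 push 2 @ unit cost 18 (adds 36)
total cost = 408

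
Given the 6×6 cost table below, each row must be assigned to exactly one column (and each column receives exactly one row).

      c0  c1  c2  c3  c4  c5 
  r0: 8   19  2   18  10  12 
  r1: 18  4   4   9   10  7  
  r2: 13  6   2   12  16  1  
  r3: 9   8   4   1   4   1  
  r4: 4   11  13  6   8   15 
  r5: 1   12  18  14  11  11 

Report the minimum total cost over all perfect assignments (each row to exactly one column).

optimal assignment: row0→col2 (cost 2), row1→col1 (cost 4), row2→col5 (cost 1), row3→col3 (cost 1), row4→col4 (cost 8), row5→col0 (cost 1)
total = 2 + 4 + 1 + 1 + 8 + 1 = 17

Minimum assignment cost: 17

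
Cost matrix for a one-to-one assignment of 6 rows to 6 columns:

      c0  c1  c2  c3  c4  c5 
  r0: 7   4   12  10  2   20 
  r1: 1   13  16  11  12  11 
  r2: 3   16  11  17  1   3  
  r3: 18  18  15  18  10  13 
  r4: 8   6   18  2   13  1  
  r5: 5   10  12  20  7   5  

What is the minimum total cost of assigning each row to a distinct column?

Minimum assignment cost: 28

optimal assignment: row0→col1 (cost 4), row1→col0 (cost 1), row2→col4 (cost 1), row3→col2 (cost 15), row4→col3 (cost 2), row5→col5 (cost 5)
total = 4 + 1 + 1 + 15 + 2 + 5 = 28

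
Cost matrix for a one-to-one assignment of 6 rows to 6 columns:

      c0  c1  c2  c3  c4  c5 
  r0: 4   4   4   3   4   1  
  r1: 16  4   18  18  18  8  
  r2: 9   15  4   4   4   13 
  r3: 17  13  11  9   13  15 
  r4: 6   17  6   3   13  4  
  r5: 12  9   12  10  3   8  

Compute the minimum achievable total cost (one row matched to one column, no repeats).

optimal assignment: row0→col5 (cost 1), row1→col1 (cost 4), row2→col2 (cost 4), row3→col3 (cost 9), row4→col0 (cost 6), row5→col4 (cost 3)
total = 1 + 4 + 4 + 9 + 6 + 3 = 27

Minimum assignment cost: 27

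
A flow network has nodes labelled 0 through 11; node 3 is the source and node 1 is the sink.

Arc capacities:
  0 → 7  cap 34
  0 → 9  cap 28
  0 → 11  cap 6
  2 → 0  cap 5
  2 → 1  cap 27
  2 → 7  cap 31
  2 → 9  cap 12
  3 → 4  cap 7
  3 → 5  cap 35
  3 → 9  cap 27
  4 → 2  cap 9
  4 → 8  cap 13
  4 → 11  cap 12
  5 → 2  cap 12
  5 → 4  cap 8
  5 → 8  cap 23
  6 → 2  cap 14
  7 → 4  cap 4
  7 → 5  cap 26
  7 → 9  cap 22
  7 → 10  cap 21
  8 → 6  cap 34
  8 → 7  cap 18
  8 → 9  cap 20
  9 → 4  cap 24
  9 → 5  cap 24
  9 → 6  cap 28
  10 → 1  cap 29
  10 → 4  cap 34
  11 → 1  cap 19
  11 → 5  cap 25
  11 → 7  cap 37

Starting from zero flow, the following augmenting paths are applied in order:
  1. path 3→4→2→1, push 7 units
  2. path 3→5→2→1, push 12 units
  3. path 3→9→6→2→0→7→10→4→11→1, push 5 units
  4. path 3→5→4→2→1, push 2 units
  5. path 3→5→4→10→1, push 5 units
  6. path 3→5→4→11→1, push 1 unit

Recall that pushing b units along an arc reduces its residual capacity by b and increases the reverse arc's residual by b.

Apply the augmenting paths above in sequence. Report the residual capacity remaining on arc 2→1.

after path 1 (3→4→2→1, push 7): res(2,1)=20
after path 2 (3→5→2→1, push 12): res(2,1)=8
after path 3 (3→9→6→2→0→7→10→4→11→1, push 5): res(2,1)=8
after path 4 (3→5→4→2→1, push 2): res(2,1)=6
after path 5 (3→5→4→10→1, push 5): res(2,1)=6
after path 6 (3→5→4→11→1, push 1): res(2,1)=6

Residual capacity of (2,1): 6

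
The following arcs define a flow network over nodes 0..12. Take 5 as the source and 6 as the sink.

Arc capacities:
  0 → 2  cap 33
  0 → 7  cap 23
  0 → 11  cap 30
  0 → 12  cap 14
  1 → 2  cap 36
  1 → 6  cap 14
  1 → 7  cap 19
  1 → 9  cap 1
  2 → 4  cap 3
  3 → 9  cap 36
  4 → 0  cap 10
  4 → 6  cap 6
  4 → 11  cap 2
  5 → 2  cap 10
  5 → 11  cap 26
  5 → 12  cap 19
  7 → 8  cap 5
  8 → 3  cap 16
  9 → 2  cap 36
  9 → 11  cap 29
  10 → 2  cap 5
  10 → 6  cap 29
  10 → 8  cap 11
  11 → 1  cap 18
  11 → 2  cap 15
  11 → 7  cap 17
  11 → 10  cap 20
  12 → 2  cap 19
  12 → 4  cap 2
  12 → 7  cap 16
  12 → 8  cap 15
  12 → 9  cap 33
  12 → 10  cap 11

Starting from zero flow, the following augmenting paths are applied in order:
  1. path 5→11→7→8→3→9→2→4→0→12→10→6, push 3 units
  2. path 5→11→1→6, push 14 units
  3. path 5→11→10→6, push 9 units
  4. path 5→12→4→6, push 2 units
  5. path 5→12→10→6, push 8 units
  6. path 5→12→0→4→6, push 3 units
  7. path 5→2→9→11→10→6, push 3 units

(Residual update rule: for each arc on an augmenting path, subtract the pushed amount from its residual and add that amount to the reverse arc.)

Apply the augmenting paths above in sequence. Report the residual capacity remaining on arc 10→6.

after path 1 (5→11→7→8→3→9→2→4→0→12→10→6, push 3): res(10,6)=26
after path 2 (5→11→1→6, push 14): res(10,6)=26
after path 3 (5→11→10→6, push 9): res(10,6)=17
after path 4 (5→12→4→6, push 2): res(10,6)=17
after path 5 (5→12→10→6, push 8): res(10,6)=9
after path 6 (5→12→0→4→6, push 3): res(10,6)=9
after path 7 (5→2→9→11→10→6, push 3): res(10,6)=6

Residual capacity of (10,6): 6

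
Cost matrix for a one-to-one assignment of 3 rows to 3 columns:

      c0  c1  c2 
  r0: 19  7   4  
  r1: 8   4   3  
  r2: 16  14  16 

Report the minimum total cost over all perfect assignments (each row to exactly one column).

optimal assignment: row0→col2 (cost 4), row1→col1 (cost 4), row2→col0 (cost 16)
total = 4 + 4 + 16 = 24

Minimum assignment cost: 24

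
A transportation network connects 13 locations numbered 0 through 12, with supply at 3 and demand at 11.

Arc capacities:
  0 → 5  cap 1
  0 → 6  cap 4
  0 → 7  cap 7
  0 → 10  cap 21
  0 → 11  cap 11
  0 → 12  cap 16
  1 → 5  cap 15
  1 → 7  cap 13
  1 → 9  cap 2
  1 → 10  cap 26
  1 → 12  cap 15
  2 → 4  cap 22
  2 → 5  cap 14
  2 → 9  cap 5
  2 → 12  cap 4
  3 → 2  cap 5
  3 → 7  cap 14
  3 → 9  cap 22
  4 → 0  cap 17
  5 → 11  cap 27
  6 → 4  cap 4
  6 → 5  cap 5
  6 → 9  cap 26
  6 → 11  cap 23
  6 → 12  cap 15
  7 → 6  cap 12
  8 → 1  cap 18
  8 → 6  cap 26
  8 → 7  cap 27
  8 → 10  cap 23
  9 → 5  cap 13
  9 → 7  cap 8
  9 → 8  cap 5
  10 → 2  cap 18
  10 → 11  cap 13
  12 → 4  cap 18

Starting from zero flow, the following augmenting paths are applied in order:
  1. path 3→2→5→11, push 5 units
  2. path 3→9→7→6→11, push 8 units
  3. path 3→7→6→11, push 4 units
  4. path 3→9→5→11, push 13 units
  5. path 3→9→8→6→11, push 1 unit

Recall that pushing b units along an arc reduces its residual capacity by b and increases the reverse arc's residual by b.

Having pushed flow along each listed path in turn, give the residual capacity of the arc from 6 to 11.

Residual capacity of (6,11): 10

after path 1 (3→2→5→11, push 5): res(6,11)=23
after path 2 (3→9→7→6→11, push 8): res(6,11)=15
after path 3 (3→7→6→11, push 4): res(6,11)=11
after path 4 (3→9→5→11, push 13): res(6,11)=11
after path 5 (3→9→8→6→11, push 1): res(6,11)=10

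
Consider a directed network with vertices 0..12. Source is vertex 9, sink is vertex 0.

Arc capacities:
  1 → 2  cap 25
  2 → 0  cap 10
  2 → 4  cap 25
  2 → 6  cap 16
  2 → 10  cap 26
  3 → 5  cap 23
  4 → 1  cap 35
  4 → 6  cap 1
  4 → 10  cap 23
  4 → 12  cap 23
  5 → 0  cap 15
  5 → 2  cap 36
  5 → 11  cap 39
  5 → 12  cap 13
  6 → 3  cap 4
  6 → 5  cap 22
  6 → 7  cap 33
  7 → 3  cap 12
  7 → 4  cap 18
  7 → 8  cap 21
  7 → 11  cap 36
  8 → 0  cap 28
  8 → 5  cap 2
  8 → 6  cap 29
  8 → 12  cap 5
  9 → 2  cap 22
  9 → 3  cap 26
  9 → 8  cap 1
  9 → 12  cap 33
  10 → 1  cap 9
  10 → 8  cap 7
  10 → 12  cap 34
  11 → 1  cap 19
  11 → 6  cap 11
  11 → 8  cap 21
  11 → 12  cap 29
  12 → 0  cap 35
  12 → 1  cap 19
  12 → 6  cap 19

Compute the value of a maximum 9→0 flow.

Maximum flow value: 79

augment #1: 9→2→0 bottleneck 10, total now 10
augment #2: 9→8→0 bottleneck 1, total now 11
augment #3: 9→12→0 bottleneck 33, total now 44
augment #4: 9→3→5→0 bottleneck 15, total now 59
augment #5: 9→2→4→12→0 bottleneck 2, total now 61
augment #6: 9→2→10→8→0 bottleneck 7, total now 68
augment #7: 9→2→6→7→8→0 bottleneck 3, total now 71
augment #8: 9→3→5→11→8→0 bottleneck 8, total now 79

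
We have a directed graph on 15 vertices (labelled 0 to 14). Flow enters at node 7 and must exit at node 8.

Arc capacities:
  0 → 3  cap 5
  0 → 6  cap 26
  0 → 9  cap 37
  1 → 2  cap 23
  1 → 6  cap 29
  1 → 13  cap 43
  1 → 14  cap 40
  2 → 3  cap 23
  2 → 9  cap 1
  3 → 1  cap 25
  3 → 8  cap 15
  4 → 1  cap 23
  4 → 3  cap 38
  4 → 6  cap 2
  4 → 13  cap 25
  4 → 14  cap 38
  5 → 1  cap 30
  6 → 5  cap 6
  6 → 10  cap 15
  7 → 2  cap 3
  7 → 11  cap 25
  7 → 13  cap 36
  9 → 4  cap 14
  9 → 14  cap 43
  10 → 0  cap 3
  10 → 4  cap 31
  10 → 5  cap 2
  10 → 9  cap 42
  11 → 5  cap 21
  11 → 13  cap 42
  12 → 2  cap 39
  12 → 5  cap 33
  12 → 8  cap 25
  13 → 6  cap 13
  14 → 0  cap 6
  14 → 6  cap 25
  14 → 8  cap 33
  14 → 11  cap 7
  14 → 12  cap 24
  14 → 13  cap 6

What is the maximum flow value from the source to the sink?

Maximum flow value: 37

augment #1: 7→2→3→8 bottleneck 3, total now 3
augment #2: 7→11→5→1→14→8 bottleneck 21, total now 24
augment #3: 7→13→6→5→1→14→8 bottleneck 6, total now 30
augment #4: 7→13→6→10→0→3→8 bottleneck 3, total now 33
augment #5: 7→13→6→10→4→3→8 bottleneck 4, total now 37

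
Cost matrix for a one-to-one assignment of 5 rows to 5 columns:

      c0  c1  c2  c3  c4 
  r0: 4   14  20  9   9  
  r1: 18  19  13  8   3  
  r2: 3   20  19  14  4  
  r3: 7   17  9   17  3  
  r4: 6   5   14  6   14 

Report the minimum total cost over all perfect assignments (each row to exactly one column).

Minimum assignment cost: 29

optimal assignment: row0→col3 (cost 9), row1→col4 (cost 3), row2→col0 (cost 3), row3→col2 (cost 9), row4→col1 (cost 5)
total = 9 + 3 + 3 + 9 + 5 = 29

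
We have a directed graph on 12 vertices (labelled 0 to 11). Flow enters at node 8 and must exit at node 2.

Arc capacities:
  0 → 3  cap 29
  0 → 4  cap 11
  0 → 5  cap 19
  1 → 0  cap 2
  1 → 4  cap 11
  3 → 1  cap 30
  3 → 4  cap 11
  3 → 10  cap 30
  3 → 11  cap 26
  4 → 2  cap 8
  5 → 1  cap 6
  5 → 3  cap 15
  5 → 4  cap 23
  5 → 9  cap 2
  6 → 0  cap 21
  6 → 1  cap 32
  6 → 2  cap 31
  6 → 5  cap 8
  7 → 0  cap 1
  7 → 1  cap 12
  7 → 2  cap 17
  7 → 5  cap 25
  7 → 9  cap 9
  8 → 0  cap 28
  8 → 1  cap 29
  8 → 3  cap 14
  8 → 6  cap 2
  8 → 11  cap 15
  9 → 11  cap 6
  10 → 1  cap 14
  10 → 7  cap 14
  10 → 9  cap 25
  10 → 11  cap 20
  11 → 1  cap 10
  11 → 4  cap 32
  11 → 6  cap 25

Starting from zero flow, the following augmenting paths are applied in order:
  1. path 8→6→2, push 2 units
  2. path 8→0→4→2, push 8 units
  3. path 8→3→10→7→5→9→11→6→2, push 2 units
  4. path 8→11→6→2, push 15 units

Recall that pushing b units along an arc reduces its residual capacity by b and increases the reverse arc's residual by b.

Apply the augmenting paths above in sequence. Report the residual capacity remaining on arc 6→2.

Residual capacity of (6,2): 12

after path 1 (8→6→2, push 2): res(6,2)=29
after path 2 (8→0→4→2, push 8): res(6,2)=29
after path 3 (8→3→10→7→5→9→11→6→2, push 2): res(6,2)=27
after path 4 (8→11→6→2, push 15): res(6,2)=12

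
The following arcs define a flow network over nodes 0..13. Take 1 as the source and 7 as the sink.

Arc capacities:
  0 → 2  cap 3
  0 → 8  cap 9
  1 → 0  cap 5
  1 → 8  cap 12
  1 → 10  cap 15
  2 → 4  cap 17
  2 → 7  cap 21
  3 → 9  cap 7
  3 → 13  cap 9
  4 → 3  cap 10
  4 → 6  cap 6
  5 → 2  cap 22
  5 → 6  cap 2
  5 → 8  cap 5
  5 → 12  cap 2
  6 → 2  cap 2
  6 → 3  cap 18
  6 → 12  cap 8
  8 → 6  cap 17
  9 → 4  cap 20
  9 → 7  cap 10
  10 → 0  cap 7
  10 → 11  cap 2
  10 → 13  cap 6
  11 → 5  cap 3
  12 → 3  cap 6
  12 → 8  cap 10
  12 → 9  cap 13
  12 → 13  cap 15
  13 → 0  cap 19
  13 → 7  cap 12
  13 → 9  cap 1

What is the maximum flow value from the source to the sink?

augment #1: 1→0→2→7 bottleneck 3, total now 3
augment #2: 1→10→13→7 bottleneck 6, total now 9
augment #3: 1→8→6→2→7 bottleneck 2, total now 11
augment #4: 1→8→6→3→9→7 bottleneck 7, total now 18
augment #5: 1→8→6→3→13→7 bottleneck 3, total now 21
augment #6: 1→10→11→5→2→7 bottleneck 2, total now 23
augment #7: 1→0→8→6→3→13→7 bottleneck 2, total now 25
augment #8: 1→10→0→8→6→3→13→7 bottleneck 1, total now 26
augment #9: 1→10→0→8→6→12→9→7 bottleneck 2, total now 28

Maximum flow value: 28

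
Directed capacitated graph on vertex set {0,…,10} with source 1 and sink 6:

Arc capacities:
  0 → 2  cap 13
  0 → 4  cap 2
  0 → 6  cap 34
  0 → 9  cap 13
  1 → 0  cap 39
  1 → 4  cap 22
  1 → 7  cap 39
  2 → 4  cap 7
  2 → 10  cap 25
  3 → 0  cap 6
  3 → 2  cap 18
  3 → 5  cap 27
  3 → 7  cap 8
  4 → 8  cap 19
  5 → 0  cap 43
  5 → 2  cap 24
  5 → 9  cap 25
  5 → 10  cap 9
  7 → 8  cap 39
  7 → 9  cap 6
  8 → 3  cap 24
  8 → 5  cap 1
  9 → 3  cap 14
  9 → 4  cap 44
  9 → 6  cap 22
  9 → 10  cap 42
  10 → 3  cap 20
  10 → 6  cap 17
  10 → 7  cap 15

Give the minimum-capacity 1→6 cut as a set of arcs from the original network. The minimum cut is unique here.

Min-cut arcs: {(1,0), (7,9), (8,3), (8,5)} (total capacity 70)

augment #1: 1→0→6 push 34
augment #2: 1→0→9→6 push 5
augment #3: 1→7→9→6 push 6
augment #4: 1→4→8→5→9→6 push 1
augment #5: 1→4→8→3→0→9→6 push 6
augment #6: 1→4→8→3→2→10→6 push 12
augment #7: 1→7→8→3→2→10→6 push 5
augment #8: 1→7→8→3→5→9→6 push 1
max flow = 70; residual-reachable set from 1 gives S-side
cut edges (S→T): {(1,0), (7,9), (8,3), (8,5)} total cap 70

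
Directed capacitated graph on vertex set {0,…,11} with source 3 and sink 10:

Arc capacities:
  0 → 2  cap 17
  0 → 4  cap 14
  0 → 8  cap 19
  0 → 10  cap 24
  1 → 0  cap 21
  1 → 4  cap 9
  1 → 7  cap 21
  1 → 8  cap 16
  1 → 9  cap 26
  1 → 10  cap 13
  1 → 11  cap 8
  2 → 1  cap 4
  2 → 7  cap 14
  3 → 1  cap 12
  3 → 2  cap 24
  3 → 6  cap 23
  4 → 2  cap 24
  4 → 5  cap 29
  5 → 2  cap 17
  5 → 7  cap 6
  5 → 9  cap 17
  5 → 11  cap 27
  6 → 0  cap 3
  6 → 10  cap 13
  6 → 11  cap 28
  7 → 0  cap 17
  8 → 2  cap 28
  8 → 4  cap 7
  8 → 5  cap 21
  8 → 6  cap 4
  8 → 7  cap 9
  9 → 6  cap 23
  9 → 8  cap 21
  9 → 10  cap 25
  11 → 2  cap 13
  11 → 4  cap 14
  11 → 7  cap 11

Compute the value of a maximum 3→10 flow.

augment #1: 3→1→10 bottleneck 12, total now 12
augment #2: 3→6→10 bottleneck 13, total now 25
augment #3: 3→2→1→10 bottleneck 1, total now 26
augment #4: 3→6→0→10 bottleneck 3, total now 29
augment #5: 3→2→1→0→10 bottleneck 3, total now 32
augment #6: 3→2→7→0→10 bottleneck 14, total now 46
augment #7: 3→6→11→7→0→10 bottleneck 3, total now 49
augment #8: 3→6→11→4→5→9→10 bottleneck 4, total now 53

Maximum flow value: 53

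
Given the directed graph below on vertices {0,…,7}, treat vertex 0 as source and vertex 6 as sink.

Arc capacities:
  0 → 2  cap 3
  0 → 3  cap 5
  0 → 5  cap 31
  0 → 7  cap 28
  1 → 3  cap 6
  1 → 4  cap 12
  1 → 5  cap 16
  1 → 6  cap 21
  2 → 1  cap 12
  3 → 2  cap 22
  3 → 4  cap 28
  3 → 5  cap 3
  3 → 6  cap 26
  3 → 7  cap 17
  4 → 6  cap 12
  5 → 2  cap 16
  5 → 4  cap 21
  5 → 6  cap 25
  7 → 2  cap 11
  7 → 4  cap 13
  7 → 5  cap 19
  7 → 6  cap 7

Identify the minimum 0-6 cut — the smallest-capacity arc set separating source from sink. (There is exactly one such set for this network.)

augment #1: 0→3→6 push 5
augment #2: 0→5→6 push 25
augment #3: 0→7→6 push 7
augment #4: 0→2→1→6 push 3
augment #5: 0→5→4→6 push 6
augment #6: 0→7→4→6 push 6
augment #7: 0→7→2→1→6 push 9
max flow = 61; residual-reachable set from 0 gives S-side
cut edges (S→T): {(0,3), (2,1), (4,6), (5,6), (7,6)} total cap 61

Min-cut arcs: {(0,3), (2,1), (4,6), (5,6), (7,6)} (total capacity 61)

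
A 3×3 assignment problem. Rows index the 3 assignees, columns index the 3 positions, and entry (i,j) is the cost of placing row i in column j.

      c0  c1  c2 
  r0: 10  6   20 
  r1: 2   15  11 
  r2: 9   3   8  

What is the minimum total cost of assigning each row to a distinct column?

Minimum assignment cost: 16

optimal assignment: row0→col1 (cost 6), row1→col0 (cost 2), row2→col2 (cost 8)
total = 6 + 2 + 8 = 16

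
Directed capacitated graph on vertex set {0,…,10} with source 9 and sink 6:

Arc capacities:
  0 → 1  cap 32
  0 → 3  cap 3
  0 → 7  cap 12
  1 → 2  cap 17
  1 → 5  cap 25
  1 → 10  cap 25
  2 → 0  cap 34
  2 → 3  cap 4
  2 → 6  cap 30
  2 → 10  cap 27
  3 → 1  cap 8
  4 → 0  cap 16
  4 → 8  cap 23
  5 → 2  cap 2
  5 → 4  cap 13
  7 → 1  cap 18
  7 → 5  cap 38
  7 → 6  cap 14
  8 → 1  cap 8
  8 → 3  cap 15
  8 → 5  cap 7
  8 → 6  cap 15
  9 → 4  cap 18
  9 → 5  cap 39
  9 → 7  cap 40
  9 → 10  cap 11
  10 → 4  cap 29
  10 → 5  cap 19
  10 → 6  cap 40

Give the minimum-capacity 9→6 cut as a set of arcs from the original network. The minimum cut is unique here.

Min-cut arcs: {(5,2), (5,4), (7,1), (7,6), (9,4), (9,10)} (total capacity 76)

augment #1: 9→7→6 push 14
augment #2: 9→10→6 push 11
augment #3: 9→4→8→6 push 15
augment #4: 9→5→2→6 push 2
augment #5: 9→7→1→2→6 push 17
augment #6: 9→7→1→10→6 push 1
augment #7: 9→4→0→1→10→6 push 3
augment #8: 9→5→4→0→1→10→6 push 13
max flow = 76; residual-reachable set from 9 gives S-side
cut edges (S→T): {(5,2), (5,4), (7,1), (7,6), (9,4), (9,10)} total cap 76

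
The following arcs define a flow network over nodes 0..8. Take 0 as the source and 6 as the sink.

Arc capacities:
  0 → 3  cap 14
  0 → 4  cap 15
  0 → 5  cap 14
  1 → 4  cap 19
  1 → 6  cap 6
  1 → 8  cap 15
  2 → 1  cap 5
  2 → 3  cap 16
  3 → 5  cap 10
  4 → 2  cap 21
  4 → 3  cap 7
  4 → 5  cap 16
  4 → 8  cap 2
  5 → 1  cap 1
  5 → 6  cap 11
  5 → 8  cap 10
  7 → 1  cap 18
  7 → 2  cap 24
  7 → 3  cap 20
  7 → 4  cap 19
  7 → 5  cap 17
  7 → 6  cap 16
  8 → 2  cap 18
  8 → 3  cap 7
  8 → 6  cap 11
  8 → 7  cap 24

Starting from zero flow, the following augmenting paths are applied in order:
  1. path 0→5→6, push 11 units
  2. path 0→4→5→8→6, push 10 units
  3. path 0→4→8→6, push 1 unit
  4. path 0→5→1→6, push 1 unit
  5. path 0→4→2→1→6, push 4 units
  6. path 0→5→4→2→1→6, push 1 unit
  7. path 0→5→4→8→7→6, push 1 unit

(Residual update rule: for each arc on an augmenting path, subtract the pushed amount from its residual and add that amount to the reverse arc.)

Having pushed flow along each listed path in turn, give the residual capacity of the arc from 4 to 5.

after path 1 (0→5→6, push 11): res(4,5)=16
after path 2 (0→4→5→8→6, push 10): res(4,5)=6
after path 3 (0→4→8→6, push 1): res(4,5)=6
after path 4 (0→5→1→6, push 1): res(4,5)=6
after path 5 (0→4→2→1→6, push 4): res(4,5)=6
after path 6 (0→5→4→2→1→6, push 1): res(4,5)=7
after path 7 (0→5→4→8→7→6, push 1): res(4,5)=8

Residual capacity of (4,5): 8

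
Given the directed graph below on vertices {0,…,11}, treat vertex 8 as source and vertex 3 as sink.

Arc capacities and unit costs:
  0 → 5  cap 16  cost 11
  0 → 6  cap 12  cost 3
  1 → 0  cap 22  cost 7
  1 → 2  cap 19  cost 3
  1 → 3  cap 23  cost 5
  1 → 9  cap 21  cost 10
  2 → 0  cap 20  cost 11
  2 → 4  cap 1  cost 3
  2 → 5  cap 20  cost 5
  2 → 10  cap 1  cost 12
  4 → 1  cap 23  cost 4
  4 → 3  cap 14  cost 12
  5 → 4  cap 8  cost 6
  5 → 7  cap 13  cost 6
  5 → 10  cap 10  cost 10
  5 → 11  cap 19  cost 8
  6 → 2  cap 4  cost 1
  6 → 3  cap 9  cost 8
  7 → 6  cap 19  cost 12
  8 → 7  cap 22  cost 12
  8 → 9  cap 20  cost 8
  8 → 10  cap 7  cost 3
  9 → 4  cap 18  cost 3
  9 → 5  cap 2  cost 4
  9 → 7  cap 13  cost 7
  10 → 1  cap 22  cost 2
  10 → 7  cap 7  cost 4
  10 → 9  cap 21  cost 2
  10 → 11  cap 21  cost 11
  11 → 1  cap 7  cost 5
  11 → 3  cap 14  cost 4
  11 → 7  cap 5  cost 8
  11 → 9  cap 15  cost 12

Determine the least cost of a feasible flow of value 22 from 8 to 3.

Minimum cost for 22 units: 370

shortest-cost path #1: 8→10→1→3 push 7 @ unit cost 10 (adds 70)
shortest-cost path #2: 8→9→4→1→3 push 15 @ unit cost 20 (adds 300)
total cost = 370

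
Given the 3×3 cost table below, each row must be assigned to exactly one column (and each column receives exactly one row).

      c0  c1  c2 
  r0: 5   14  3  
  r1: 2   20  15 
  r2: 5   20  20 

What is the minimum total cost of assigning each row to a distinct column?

Minimum assignment cost: 25

optimal assignment: row0→col2 (cost 3), row1→col0 (cost 2), row2→col1 (cost 20)
total = 3 + 2 + 20 = 25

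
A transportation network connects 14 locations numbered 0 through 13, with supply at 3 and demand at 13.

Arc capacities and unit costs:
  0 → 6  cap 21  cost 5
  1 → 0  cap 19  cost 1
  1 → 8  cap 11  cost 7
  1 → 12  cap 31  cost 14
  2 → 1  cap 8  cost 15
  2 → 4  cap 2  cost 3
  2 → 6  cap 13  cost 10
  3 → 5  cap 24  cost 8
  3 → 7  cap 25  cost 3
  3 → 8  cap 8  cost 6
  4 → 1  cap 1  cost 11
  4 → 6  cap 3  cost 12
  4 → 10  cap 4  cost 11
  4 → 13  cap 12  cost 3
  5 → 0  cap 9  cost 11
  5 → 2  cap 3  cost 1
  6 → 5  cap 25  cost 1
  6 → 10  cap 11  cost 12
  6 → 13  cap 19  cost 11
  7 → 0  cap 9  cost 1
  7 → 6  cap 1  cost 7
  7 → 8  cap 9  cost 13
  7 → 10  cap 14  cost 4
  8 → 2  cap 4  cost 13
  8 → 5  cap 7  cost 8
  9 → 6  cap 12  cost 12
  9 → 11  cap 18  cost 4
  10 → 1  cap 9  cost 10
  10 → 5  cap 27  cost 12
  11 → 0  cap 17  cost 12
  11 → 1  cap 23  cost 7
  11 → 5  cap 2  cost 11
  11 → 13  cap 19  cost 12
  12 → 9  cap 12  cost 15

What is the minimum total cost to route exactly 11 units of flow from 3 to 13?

Minimum cost for 11 units: 210

shortest-cost path #1: 3→5→2→4→13 push 2 @ unit cost 15 (adds 30)
shortest-cost path #2: 3→7→0→6→13 push 9 @ unit cost 20 (adds 180)
total cost = 210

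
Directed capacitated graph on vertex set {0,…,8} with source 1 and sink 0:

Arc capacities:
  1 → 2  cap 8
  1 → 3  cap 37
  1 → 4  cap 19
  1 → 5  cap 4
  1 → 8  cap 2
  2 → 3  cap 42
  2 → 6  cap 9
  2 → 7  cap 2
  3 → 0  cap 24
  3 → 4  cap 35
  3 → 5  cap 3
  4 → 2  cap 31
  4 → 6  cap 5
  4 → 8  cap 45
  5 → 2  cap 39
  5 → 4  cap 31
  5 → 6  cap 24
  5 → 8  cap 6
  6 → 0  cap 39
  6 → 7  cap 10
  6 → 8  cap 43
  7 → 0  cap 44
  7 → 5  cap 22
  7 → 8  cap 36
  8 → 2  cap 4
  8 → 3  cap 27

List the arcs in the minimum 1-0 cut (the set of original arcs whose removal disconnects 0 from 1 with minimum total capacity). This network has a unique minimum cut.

Min-cut arcs: {(1,5), (2,6), (2,7), (3,0), (3,5), (4,6)} (total capacity 47)

augment #1: 1→3→0 push 24
augment #2: 1→2→6→0 push 8
augment #3: 1→4→6→0 push 5
augment #4: 1→5→6→0 push 4
augment #5: 1→3→5→6→0 push 3
augment #6: 1→4→2→6→0 push 1
augment #7: 1→4→2→7→0 push 2
max flow = 47; residual-reachable set from 1 gives S-side
cut edges (S→T): {(1,5), (2,6), (2,7), (3,0), (3,5), (4,6)} total cap 47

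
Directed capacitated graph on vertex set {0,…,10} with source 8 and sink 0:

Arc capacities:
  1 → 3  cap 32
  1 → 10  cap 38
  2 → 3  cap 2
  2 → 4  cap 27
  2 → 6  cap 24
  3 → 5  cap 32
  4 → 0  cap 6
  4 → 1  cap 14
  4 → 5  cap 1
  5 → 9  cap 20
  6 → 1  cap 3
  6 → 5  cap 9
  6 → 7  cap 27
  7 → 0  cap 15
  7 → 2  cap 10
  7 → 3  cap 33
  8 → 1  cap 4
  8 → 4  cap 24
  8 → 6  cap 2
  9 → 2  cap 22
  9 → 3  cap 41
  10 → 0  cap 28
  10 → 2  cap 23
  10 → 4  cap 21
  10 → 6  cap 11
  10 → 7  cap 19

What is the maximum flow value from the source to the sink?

Maximum flow value: 27

augment #1: 8→4→0 bottleneck 6, total now 6
augment #2: 8→1→10→0 bottleneck 4, total now 10
augment #3: 8→6→7→0 bottleneck 2, total now 12
augment #4: 8→4→1→10→0 bottleneck 14, total now 26
augment #5: 8→4→5→9→2→6→7→0 bottleneck 1, total now 27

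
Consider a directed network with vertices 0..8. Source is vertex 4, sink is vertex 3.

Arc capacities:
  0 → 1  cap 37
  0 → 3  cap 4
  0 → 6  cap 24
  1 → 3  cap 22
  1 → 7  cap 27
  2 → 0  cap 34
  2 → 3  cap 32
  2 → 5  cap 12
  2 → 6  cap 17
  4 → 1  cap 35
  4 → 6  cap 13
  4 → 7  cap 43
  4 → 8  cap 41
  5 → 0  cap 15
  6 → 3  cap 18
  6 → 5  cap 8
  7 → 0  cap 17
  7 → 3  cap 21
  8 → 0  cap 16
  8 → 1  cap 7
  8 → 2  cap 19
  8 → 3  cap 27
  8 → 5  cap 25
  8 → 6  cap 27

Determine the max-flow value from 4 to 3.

augment #1: 4→1→3 bottleneck 22, total now 22
augment #2: 4→6→3 bottleneck 13, total now 35
augment #3: 4→7→3 bottleneck 21, total now 56
augment #4: 4→8→3 bottleneck 27, total now 83
augment #5: 4→7→0→3 bottleneck 4, total now 87
augment #6: 4→8→2→3 bottleneck 14, total now 101
augment #7: 4→7→0→6→3 bottleneck 5, total now 106

Maximum flow value: 106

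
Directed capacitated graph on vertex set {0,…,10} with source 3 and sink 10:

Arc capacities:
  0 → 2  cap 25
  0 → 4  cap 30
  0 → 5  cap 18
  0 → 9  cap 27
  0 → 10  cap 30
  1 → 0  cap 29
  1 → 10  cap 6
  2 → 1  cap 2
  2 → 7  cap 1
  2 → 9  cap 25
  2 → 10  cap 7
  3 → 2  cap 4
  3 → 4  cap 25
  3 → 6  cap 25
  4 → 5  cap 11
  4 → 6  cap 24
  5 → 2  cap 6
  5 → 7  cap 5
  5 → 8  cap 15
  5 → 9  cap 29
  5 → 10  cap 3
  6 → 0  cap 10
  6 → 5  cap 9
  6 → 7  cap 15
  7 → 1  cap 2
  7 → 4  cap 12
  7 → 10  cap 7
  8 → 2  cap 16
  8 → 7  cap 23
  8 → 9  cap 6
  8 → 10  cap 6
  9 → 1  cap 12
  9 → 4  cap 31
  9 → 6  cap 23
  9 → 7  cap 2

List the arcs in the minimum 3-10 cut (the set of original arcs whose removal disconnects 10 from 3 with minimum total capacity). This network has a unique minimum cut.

Min-cut arcs: {(3,2), (4,5), (6,0), (6,5), (7,1), (7,10)} (total capacity 43)

augment #1: 3→2→10 push 4
augment #2: 3→4→5→10 push 3
augment #3: 3→6→0→10 push 10
augment #4: 3→6→7→10 push 7
augment #5: 3→4→5→2→10 push 3
augment #6: 3→4→5→8→10 push 5
augment #7: 3→6→5→8→10 push 1
augment #8: 3→6→7→1→10 push 2
augment #9: 3→6→5→2→1→10 push 2
augment #10: 3→6→5→9→1→10 push 2
augment #11: 3→6→5→9→1→0→10 push 1
augment #12: 3→4→6→5→9→1→0→10 push 3
max flow = 43; residual-reachable set from 3 gives S-side
cut edges (S→T): {(3,2), (4,5), (6,0), (6,5), (7,1), (7,10)} total cap 43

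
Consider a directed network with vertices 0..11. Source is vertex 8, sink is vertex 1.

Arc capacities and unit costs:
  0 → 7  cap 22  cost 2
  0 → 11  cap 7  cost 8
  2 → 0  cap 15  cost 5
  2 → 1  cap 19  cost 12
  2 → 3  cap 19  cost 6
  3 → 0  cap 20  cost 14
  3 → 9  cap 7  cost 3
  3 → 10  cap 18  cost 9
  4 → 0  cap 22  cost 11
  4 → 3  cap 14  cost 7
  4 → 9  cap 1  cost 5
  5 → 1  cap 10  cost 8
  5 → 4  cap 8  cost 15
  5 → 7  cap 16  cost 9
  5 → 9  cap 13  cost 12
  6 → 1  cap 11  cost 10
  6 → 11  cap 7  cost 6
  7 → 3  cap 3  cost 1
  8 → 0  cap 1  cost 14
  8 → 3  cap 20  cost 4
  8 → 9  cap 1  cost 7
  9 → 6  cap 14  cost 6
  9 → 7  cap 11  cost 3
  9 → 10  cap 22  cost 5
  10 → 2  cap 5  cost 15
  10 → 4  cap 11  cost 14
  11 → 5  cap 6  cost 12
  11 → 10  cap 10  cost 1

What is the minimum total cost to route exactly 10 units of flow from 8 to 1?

Minimum cost for 10 units: 264

shortest-cost path #1: 8→9→6→1 push 1 @ unit cost 23 (adds 23)
shortest-cost path #2: 8→3→9→6→1 push 7 @ unit cost 23 (adds 161)
shortest-cost path #3: 8→3→10→2→1 push 2 @ unit cost 40 (adds 80)
total cost = 264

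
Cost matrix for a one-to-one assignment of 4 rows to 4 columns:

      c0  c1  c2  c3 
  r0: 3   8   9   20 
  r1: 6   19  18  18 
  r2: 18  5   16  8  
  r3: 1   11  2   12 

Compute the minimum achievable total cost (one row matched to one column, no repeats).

Minimum assignment cost: 24

optimal assignment: row0→col1 (cost 8), row1→col0 (cost 6), row2→col3 (cost 8), row3→col2 (cost 2)
total = 8 + 6 + 8 + 2 = 24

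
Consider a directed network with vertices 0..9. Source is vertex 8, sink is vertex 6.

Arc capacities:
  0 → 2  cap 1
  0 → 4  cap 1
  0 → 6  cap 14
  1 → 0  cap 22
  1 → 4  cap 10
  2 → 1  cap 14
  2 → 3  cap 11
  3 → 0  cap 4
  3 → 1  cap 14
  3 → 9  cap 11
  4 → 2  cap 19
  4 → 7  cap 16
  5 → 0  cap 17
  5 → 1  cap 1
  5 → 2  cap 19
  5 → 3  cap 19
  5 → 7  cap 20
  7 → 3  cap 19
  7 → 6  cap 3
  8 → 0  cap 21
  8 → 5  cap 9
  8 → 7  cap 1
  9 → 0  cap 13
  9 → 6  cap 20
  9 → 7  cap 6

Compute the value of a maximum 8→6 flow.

augment #1: 8→0→6 bottleneck 14, total now 14
augment #2: 8→7→6 bottleneck 1, total now 15
augment #3: 8→5→7→6 bottleneck 2, total now 17
augment #4: 8→5→3→9→6 bottleneck 7, total now 24
augment #5: 8→0→2→3→9→6 bottleneck 1, total now 25
augment #6: 8→0→4→2→3→9→6 bottleneck 1, total now 26

Maximum flow value: 26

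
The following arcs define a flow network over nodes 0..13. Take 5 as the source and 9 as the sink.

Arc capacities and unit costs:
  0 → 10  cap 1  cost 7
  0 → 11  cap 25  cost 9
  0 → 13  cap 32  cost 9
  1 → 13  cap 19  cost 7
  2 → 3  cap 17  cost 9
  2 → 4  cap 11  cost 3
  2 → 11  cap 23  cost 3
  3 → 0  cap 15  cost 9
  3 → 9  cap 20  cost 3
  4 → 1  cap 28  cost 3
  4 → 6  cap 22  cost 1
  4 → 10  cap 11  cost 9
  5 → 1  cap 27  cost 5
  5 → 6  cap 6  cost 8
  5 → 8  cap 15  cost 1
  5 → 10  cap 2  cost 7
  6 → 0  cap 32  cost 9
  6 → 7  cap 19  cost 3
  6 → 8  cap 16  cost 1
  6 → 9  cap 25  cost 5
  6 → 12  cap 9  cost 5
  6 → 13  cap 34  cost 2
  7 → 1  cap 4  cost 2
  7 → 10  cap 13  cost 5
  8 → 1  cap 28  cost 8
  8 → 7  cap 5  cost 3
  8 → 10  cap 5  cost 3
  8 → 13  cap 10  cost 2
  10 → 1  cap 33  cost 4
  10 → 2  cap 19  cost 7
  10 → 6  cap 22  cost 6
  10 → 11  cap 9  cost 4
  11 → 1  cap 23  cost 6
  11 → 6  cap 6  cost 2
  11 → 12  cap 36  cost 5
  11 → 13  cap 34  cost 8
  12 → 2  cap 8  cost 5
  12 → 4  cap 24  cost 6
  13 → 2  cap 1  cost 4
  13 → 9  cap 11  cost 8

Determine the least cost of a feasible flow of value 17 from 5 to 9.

Minimum cost for 17 units: 203

shortest-cost path #1: 5→8→13→9 push 10 @ unit cost 11 (adds 110)
shortest-cost path #2: 5→6→9 push 6 @ unit cost 13 (adds 78)
shortest-cost path #3: 5→8→10→6→9 push 1 @ unit cost 15 (adds 15)
total cost = 203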